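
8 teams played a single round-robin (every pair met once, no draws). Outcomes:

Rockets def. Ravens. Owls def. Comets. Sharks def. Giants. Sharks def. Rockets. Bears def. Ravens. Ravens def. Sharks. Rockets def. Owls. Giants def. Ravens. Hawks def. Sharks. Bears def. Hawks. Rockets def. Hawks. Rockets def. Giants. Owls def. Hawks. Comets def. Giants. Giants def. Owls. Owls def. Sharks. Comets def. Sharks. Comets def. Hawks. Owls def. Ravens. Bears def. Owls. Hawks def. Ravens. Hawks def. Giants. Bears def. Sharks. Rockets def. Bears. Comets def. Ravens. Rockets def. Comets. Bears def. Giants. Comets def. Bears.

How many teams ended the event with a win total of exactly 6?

Win totals: Owls 4, Bears 5, Rockets 6, Comets 5, Hawks 3, Sharks 2, Ravens 1, Giants 2.
Exactly 6: Rockets — 1 team.

1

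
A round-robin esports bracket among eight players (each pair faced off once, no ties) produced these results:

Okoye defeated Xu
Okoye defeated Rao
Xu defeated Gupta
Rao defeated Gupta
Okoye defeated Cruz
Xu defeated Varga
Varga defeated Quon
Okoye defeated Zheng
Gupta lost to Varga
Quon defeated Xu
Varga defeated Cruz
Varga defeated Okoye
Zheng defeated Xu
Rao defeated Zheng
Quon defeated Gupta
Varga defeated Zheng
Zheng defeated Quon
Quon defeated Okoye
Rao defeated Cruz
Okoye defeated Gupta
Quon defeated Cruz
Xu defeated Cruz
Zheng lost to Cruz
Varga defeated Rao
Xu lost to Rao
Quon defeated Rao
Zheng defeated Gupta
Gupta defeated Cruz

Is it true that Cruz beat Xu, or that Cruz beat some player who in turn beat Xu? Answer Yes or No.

Cruz did not beat Xu directly.
Cruz beat Zheng. Of those, Zheng beat Xu.

Yes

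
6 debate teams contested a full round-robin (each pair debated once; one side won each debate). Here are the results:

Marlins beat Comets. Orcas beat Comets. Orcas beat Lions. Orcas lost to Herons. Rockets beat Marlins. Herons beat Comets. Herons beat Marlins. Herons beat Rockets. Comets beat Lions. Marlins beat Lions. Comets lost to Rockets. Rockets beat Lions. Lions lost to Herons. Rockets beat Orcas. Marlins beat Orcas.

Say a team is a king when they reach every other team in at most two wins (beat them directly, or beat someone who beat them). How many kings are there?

Rockets cannot reach Herons in two steps.
Herons reaches everyone (king).
Lions cannot reach Rockets, Herons, Marlins, Comets, Orcas in two steps.
Marlins cannot reach Rockets, Herons in two steps.
Comets cannot reach Rockets, Herons, Marlins, Orcas in two steps.
Orcas cannot reach Rockets, Herons, Marlins in two steps.
Kings: Herons — 1.

1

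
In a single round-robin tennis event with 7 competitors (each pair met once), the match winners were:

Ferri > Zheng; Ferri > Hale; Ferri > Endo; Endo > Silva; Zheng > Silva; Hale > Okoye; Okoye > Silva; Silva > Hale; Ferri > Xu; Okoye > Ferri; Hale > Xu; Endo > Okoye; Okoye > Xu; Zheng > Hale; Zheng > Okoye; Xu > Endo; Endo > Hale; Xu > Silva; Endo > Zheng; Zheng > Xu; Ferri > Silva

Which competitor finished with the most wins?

Ferri

Win totals: Endo 4, Ferri 5, Zheng 4, Okoye 3, Xu 2, Silva 1, Hale 2.
Ferri leads with 5 wins (next highest: 4).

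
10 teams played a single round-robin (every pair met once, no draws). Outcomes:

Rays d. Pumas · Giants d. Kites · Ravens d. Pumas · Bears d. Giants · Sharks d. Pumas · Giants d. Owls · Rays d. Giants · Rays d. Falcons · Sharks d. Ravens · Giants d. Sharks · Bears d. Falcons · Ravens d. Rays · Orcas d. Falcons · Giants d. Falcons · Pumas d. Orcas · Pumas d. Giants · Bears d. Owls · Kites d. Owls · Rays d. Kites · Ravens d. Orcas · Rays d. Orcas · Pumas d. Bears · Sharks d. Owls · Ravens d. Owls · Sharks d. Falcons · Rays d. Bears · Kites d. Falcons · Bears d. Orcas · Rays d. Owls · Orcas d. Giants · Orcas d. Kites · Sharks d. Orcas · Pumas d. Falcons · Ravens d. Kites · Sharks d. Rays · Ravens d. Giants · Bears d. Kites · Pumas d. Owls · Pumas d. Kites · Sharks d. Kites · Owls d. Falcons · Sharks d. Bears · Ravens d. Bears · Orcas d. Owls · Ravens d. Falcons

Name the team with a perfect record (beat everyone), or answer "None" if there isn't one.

None

Highest win total is Sharks with 8 (out of 9 possible).
Sharks lost to Giants, so no team went undefeated.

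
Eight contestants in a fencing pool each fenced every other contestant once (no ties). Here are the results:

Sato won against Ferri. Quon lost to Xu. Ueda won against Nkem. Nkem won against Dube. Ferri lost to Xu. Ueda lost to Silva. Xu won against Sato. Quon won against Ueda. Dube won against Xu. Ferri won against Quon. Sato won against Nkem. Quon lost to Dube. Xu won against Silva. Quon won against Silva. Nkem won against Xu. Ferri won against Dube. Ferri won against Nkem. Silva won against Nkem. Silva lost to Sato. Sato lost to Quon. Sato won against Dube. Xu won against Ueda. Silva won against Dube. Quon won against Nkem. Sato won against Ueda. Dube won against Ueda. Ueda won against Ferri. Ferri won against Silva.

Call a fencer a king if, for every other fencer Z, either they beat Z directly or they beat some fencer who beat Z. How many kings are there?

Ferri reaches everyone (king).
Sato reaches everyone (king).
Xu reaches everyone (king).
Nkem reaches everyone (king).
Quon reaches everyone (king).
Dube reaches everyone (king).
Silva cannot reach Sato in two steps.
Ueda cannot reach Sato in two steps.
Kings: Ferri, Sato, Xu, Nkem, Quon, Dube — 6.

6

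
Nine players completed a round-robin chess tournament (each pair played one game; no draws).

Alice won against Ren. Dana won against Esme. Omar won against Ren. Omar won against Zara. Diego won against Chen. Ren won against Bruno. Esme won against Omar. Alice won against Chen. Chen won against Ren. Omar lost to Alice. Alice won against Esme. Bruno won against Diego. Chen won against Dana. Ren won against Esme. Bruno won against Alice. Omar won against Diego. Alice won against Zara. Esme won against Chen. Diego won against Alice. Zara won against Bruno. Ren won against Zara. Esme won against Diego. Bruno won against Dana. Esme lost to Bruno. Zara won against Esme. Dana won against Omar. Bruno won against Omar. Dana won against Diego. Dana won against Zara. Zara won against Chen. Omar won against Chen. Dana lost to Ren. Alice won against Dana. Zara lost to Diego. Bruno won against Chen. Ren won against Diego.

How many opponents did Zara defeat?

Zara's results: beat Esme, Chen, Bruno; lost to Dana, Ren, Omar, Diego, Alice.
That is 3 wins.

3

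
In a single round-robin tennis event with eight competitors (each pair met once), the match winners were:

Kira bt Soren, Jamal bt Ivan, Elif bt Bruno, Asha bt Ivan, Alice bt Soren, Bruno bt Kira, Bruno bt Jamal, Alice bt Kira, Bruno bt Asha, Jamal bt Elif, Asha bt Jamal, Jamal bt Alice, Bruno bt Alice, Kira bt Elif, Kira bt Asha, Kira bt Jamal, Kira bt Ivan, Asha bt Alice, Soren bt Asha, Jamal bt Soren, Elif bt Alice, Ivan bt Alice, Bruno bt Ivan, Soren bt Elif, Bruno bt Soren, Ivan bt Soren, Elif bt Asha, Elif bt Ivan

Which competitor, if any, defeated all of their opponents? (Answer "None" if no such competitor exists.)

Highest win total is Bruno with 6 (out of 7 possible).
Bruno lost to Elif, so no competitor went undefeated.

None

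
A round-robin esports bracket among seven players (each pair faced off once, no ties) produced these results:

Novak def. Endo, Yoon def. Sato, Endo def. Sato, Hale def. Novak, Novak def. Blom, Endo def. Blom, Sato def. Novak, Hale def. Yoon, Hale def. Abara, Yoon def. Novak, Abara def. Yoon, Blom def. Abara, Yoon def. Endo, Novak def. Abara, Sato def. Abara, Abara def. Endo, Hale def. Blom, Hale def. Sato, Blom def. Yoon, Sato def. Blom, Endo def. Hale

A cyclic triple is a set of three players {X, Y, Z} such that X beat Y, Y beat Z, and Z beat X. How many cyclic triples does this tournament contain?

Win totals: Blom 2, Yoon 3, Endo 3, Sato 3, Abara 2, Novak 3, Hale 5.
A player with w wins dominates both others in C(w,2) triples; summing gives 1 + 3 + 3 + 3 + 1 + 3 + 10 = 24 transitive triples.
Total triples C(7,3) = 35, so cyclic triples = 35 − 24 = 11.

11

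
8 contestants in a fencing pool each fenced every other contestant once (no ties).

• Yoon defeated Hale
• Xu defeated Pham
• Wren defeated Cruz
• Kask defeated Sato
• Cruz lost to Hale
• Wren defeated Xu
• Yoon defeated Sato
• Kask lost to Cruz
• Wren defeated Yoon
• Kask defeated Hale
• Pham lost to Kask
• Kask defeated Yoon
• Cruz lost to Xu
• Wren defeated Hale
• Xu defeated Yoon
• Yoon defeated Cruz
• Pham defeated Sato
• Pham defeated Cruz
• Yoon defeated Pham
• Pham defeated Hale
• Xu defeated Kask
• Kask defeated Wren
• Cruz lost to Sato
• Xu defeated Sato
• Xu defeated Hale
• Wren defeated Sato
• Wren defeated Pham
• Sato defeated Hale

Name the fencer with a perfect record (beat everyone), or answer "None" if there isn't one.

None

Highest win total is Xu with 6 (out of 7 possible).
Xu lost to Wren, so no fencer went undefeated.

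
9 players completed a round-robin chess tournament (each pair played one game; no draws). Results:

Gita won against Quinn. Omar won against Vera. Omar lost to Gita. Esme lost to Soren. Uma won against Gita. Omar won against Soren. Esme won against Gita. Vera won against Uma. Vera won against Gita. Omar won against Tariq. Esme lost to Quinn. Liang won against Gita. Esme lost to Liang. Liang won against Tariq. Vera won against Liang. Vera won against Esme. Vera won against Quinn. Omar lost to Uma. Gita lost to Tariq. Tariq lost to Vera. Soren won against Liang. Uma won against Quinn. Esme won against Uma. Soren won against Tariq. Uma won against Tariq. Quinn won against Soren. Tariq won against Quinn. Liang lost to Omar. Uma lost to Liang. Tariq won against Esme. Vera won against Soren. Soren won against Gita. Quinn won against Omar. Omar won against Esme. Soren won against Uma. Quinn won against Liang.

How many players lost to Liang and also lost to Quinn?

Liang beat: Tariq, Gita, Esme, Uma.
Quinn beat: Liang, Esme, Omar, Soren.
Both beat: Esme — 1.

1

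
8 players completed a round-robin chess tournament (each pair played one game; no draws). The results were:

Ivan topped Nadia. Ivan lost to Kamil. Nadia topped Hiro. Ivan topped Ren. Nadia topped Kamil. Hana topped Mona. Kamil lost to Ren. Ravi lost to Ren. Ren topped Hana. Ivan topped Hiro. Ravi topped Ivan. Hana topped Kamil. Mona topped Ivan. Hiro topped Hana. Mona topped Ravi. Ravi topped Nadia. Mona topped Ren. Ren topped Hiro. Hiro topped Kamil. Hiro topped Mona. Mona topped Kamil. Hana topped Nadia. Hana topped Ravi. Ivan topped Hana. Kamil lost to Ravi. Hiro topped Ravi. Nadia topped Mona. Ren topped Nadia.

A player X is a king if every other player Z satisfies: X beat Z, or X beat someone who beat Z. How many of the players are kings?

7

Ravi reaches everyone (king).
Ivan reaches everyone (king).
Ren reaches everyone (king).
Mona reaches everyone (king).
Nadia reaches everyone (king).
Hiro reaches everyone (king).
Hana reaches everyone (king).
Kamil cannot reach Ravi, Mona in two steps.
Kings: Ravi, Ivan, Ren, Mona, Nadia, Hiro, Hana — 7.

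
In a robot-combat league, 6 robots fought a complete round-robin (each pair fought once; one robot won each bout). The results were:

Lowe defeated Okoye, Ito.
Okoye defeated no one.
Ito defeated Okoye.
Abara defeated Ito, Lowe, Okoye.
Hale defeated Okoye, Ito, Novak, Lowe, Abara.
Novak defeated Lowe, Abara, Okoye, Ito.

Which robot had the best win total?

Win totals: Ito 1, Abara 3, Hale 5, Okoye 0, Novak 4, Lowe 2.
Hale leads with 5 wins (next highest: 4).

Hale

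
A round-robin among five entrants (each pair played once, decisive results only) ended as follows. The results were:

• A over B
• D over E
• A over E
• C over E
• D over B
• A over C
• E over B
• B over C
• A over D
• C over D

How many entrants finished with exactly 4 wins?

Win totals: A 4, B 1, C 2, D 2, E 1.
Exactly 4: A — 1 entrant.

1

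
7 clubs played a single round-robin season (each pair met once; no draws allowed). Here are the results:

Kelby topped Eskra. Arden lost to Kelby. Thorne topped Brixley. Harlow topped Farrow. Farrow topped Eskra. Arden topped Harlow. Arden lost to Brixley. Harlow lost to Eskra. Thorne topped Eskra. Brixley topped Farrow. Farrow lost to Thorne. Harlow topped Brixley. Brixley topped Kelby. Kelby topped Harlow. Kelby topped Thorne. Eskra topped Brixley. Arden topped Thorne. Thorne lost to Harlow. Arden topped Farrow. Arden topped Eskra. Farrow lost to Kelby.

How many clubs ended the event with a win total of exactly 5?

1

Win totals: Farrow 1, Thorne 3, Brixley 3, Arden 4, Kelby 5, Eskra 2, Harlow 3.
Exactly 5: Kelby — 1 club.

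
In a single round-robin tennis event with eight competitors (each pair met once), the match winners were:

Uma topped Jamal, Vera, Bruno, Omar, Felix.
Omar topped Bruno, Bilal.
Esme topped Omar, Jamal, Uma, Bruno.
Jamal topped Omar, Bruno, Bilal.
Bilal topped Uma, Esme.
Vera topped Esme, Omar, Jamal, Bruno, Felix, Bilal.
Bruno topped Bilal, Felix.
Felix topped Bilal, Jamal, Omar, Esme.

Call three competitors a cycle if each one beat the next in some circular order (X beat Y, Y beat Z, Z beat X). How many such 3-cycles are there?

13

Win totals: Felix 4, Bilal 2, Vera 6, Bruno 2, Jamal 3, Esme 4, Omar 2, Uma 5.
A competitor with w wins dominates both others in C(w,2) triples; summing gives 6 + 1 + 15 + 1 + 3 + 6 + 1 + 10 = 43 transitive triples.
Total triples C(8,3) = 56, so cyclic triples = 56 − 43 = 13.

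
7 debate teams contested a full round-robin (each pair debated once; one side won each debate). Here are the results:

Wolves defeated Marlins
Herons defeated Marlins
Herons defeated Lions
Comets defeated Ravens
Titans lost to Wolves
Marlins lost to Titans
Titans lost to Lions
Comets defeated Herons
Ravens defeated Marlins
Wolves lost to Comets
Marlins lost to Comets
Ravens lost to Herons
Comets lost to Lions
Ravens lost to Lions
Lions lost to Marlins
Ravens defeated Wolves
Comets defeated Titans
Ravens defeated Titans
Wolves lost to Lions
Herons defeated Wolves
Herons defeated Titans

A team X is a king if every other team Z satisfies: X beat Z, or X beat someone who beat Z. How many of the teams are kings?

Titans cannot reach Comets, Ravens, Wolves, Herons in two steps.
Comets reaches everyone (king).
Marlins cannot reach Herons in two steps.
Ravens cannot reach Comets, Herons in two steps.
Wolves cannot reach Comets, Ravens, Herons in two steps.
Herons reaches everyone (king).
Lions reaches everyone (king).
Kings: Comets, Herons, Lions — 3.

3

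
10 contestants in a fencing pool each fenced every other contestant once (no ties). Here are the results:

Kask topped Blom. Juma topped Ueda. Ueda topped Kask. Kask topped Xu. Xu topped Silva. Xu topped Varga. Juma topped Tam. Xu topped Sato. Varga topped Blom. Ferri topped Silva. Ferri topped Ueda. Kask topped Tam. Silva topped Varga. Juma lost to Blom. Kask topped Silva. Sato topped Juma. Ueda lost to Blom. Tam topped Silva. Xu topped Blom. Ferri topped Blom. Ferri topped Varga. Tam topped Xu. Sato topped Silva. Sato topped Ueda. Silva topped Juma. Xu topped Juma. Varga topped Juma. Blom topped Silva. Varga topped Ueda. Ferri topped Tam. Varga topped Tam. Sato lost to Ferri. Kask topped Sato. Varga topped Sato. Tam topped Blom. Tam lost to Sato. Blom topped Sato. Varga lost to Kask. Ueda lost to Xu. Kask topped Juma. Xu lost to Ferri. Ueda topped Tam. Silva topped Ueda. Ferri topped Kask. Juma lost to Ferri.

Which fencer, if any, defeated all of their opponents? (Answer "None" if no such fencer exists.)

Ferri has 9 wins out of 9 opponents — a perfect record.

Ferri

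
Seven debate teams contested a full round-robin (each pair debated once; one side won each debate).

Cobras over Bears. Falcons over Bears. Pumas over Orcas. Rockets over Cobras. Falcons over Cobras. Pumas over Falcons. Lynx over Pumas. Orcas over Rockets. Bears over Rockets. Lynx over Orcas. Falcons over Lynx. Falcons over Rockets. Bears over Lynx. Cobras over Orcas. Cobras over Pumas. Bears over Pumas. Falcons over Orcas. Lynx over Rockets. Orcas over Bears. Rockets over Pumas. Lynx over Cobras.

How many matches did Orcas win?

Orcas' results: beat Bears, Rockets; lost to Lynx, Falcons, Pumas, Cobras.
That is 2 wins.

2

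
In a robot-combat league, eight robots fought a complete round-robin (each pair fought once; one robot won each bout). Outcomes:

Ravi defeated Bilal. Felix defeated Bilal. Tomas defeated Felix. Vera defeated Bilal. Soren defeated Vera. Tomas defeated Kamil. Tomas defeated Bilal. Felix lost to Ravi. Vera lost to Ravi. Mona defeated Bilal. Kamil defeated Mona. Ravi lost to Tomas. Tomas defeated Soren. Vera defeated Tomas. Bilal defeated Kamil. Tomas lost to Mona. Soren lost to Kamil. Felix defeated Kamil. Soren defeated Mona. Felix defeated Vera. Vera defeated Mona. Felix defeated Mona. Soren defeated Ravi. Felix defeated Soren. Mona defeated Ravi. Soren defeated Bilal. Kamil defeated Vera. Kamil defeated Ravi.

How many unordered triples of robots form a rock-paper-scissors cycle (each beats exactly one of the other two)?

15

Win totals: Kamil 4, Vera 3, Mona 3, Tomas 5, Soren 4, Bilal 1, Ravi 3, Felix 5.
A robot with w wins dominates both others in C(w,2) triples; summing gives 6 + 3 + 3 + 10 + 6 + 0 + 3 + 10 = 41 transitive triples.
Total triples C(8,3) = 56, so cyclic triples = 56 − 41 = 15.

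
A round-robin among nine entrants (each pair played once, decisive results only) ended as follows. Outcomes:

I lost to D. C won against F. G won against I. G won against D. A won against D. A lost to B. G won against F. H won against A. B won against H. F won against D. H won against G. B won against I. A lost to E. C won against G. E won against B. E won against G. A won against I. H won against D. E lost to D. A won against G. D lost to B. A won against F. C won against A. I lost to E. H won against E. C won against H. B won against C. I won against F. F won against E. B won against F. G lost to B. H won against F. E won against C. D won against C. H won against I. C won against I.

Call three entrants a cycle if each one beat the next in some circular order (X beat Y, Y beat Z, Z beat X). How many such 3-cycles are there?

15

Win totals: A 4, B 7, C 5, D 3, E 5, F 2, G 3, H 6, I 1.
An entrant with w wins dominates both others in C(w,2) triples; summing gives 6 + 21 + 10 + 3 + 10 + 1 + 3 + 15 + 0 = 69 transitive triples.
Total triples C(9,3) = 84, so cyclic triples = 84 − 69 = 15.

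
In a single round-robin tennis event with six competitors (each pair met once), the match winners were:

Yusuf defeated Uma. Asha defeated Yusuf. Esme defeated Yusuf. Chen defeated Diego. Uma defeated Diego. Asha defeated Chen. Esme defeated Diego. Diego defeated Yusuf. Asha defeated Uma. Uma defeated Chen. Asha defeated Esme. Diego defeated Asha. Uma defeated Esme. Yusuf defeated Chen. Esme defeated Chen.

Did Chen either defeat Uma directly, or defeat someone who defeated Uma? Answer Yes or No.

No

Chen did not beat Uma directly.
Chen beat Diego, but each of them lost to Uma. No two-step path.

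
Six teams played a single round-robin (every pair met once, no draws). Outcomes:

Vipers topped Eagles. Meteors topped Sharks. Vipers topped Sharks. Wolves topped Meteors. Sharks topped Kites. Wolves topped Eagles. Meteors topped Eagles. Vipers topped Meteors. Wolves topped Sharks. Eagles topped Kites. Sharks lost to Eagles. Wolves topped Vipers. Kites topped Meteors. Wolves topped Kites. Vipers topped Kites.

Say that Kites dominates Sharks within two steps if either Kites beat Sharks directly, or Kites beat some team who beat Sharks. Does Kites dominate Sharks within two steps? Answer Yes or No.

Kites did not beat Sharks directly.
Kites beat Meteors. Of those, Meteors beat Sharks.

Yes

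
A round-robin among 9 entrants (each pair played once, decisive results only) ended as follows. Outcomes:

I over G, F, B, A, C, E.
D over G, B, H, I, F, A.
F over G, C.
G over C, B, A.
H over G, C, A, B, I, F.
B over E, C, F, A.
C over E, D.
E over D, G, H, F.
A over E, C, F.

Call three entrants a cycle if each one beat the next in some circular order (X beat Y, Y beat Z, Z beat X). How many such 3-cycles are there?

Win totals: A 3, B 4, C 2, D 6, E 4, F 2, G 3, H 6, I 6.
An entrant with w wins dominates both others in C(w,2) triples; summing gives 3 + 6 + 1 + 15 + 6 + 1 + 3 + 15 + 15 = 65 transitive triples.
Total triples C(9,3) = 84, so cyclic triples = 84 − 65 = 19.

19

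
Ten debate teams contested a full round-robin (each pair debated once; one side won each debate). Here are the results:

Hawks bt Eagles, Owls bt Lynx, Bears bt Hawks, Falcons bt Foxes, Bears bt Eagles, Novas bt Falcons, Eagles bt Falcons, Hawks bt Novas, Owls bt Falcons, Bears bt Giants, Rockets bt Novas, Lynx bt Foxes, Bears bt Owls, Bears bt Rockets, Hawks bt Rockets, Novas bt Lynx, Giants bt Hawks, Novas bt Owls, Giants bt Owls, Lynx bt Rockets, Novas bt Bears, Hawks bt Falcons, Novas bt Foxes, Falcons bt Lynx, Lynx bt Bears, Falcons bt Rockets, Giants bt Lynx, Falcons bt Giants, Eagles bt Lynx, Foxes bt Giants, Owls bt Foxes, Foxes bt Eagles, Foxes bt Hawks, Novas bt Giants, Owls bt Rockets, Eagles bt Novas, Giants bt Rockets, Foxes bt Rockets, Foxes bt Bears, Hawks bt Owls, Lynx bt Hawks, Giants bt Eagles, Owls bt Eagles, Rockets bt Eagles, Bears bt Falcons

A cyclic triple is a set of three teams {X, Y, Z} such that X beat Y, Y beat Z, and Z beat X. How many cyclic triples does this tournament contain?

Win totals: Hawks 5, Novas 6, Lynx 4, Foxes 5, Owls 5, Bears 6, Rockets 2, Falcons 4, Giants 5, Eagles 3.
A team with w wins dominates both others in C(w,2) triples; summing gives 10 + 15 + 6 + 10 + 10 + 15 + 1 + 6 + 10 + 3 = 86 transitive triples.
Total triples C(10,3) = 120, so cyclic triples = 120 − 86 = 34.

34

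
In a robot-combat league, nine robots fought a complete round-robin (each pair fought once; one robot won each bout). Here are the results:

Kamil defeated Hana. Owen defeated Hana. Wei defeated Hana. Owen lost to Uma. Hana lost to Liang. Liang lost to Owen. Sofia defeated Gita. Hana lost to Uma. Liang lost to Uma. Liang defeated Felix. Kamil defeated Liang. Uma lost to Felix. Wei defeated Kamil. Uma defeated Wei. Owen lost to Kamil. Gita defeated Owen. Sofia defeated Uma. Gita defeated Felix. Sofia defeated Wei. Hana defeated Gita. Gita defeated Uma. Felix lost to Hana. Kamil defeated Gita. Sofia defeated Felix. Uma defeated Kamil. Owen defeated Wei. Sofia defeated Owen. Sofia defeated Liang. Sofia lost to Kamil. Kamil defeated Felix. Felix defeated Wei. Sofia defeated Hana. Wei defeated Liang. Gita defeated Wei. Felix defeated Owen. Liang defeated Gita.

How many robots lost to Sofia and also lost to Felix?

Sofia beat: Owen, Uma, Wei, Gita, Hana, Liang, Felix.
Felix beat: Owen, Uma, Wei.
Both beat: Owen, Uma, Wei — 3.

3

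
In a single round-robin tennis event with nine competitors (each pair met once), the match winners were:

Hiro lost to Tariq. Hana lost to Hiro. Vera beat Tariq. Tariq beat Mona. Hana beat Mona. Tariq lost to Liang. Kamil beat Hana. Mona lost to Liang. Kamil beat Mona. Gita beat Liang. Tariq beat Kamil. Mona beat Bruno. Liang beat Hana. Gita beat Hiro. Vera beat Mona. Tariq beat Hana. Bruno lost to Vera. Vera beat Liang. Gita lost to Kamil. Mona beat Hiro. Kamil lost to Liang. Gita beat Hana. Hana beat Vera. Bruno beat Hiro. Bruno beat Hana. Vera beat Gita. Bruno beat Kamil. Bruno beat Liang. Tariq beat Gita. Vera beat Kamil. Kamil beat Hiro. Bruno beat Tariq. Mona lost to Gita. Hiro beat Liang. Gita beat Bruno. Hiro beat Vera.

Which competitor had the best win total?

Vera

Win totals: Bruno 5, Tariq 5, Vera 6, Liang 4, Hiro 3, Mona 2, Gita 5, Hana 2, Kamil 4.
Vera leads with 6 wins (next highest: 5).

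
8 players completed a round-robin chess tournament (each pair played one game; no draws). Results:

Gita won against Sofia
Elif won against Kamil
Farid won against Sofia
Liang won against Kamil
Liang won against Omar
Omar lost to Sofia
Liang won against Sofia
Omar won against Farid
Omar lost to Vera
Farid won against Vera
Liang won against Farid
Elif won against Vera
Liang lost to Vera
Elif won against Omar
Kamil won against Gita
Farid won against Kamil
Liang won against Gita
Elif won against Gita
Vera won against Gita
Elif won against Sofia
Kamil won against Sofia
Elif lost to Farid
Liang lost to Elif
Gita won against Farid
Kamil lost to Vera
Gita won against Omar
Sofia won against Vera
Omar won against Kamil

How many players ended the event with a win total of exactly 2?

Win totals: Farid 4, Omar 2, Sofia 2, Gita 3, Kamil 2, Liang 5, Vera 4, Elif 6.
Exactly 2: Omar, Sofia, Kamil — 3 players.

3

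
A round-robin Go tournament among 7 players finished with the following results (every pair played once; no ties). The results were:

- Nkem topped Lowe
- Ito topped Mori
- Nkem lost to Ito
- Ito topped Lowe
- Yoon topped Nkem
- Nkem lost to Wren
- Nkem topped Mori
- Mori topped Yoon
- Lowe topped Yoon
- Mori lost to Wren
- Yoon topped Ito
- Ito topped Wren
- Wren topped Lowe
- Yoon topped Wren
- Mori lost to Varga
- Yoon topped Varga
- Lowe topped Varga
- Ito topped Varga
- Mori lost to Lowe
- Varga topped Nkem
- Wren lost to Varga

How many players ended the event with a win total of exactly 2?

Win totals: Ito 5, Yoon 4, Lowe 3, Varga 3, Wren 3, Mori 1, Nkem 2.
Exactly 2: Nkem — 1 player.

1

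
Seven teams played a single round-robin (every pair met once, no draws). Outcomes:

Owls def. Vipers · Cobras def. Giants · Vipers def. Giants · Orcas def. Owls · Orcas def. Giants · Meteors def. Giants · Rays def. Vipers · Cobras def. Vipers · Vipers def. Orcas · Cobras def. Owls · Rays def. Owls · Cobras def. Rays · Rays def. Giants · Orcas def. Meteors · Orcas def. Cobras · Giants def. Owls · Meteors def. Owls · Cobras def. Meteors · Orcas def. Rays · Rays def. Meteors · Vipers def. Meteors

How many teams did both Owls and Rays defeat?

Owls beat: Vipers.
Rays beat: Giants, Meteors, Owls, Vipers.
Both beat: Vipers — 1.

1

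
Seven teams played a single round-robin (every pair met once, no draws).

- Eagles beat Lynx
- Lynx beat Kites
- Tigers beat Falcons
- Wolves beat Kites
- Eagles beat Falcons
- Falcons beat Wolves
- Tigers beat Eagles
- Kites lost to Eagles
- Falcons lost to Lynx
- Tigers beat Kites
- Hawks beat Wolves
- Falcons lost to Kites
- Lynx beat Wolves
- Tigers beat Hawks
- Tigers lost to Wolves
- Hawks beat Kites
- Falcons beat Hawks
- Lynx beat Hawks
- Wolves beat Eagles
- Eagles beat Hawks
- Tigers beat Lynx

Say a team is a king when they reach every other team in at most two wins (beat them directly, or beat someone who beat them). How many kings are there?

3

Lynx reaches everyone (king).
Wolves reaches everyone (king).
Kites cannot reach Lynx, Tigers, Eagles in two steps.
Falcons cannot reach Lynx in two steps.
Tigers reaches everyone (king).
Eagles cannot reach Tigers in two steps.
Hawks cannot reach Lynx in two steps.
Kings: Lynx, Wolves, Tigers — 3.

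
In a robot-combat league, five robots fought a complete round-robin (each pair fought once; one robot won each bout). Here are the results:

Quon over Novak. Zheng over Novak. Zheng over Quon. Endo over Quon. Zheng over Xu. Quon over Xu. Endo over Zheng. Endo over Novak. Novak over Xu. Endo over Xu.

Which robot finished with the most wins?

Win totals: Novak 1, Quon 2, Zheng 3, Endo 4, Xu 0.
Endo leads with 4 wins (next highest: 3).

Endo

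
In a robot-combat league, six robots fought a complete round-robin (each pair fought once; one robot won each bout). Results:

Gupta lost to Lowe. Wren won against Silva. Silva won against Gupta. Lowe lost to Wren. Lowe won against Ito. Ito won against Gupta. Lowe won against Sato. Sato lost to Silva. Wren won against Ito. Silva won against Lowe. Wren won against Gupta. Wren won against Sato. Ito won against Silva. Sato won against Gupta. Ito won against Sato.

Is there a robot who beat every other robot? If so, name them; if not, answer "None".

Wren

Wren has 5 wins out of 5 opponents — a perfect record.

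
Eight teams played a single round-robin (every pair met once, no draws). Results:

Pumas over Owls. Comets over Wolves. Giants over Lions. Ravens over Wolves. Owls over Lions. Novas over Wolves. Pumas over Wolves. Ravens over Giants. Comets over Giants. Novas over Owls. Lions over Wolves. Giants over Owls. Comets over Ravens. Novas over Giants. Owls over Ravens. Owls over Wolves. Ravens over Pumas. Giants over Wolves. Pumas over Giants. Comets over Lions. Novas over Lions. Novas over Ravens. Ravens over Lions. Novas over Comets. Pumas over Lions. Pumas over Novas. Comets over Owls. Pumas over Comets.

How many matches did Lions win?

1

Lions' results: beat Wolves; lost to Ravens, Novas, Owls, Pumas, Giants, Comets.
That is 1 win.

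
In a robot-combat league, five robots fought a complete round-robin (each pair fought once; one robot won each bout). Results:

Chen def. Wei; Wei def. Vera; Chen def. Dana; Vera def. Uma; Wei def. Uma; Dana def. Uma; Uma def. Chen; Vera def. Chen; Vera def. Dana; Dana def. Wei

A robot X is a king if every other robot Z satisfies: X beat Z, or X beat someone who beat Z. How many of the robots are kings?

Chen reaches everyone (king).
Vera reaches everyone (king).
Wei reaches everyone (king).
Dana reaches everyone (king).
Uma cannot reach Vera in two steps.
Kings: Chen, Vera, Wei, Dana — 4.

4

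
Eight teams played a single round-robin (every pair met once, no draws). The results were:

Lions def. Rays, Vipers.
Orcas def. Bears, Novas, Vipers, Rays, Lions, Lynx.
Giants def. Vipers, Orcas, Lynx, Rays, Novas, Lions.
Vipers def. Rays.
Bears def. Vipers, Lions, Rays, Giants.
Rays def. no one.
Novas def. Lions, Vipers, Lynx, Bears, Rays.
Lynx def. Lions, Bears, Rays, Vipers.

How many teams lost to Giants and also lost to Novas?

Giants beat: Lynx, Novas, Lions, Orcas, Vipers, Rays.
Novas beat: Lynx, Bears, Lions, Vipers, Rays.
Both beat: Lynx, Lions, Vipers, Rays — 4.

4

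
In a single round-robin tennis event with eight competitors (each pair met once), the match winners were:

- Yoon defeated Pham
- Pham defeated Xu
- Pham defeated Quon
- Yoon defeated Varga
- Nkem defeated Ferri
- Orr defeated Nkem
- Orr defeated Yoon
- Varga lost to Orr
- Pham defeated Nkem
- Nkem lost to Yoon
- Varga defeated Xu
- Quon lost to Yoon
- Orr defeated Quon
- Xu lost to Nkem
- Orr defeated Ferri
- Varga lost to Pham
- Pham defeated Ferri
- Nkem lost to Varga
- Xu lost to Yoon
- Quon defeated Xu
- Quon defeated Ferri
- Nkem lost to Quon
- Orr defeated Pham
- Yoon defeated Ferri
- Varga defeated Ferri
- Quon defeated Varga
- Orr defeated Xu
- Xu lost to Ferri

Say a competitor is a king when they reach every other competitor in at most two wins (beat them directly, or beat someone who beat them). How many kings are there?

1

Varga cannot reach Quon, Orr, Yoon, Pham in two steps.
Quon cannot reach Orr, Yoon, Pham in two steps.
Nkem cannot reach Varga, Quon, Orr, Yoon, Pham in two steps.
Orr reaches everyone (king).
Ferri cannot reach Varga, Quon, Nkem, Orr, Yoon, Pham in two steps.
Yoon cannot reach Orr in two steps.
Xu cannot reach Varga, Quon, Nkem, Orr, Ferri, Yoon, Pham in two steps.
Pham cannot reach Orr, Yoon in two steps.
Kings: Orr — 1.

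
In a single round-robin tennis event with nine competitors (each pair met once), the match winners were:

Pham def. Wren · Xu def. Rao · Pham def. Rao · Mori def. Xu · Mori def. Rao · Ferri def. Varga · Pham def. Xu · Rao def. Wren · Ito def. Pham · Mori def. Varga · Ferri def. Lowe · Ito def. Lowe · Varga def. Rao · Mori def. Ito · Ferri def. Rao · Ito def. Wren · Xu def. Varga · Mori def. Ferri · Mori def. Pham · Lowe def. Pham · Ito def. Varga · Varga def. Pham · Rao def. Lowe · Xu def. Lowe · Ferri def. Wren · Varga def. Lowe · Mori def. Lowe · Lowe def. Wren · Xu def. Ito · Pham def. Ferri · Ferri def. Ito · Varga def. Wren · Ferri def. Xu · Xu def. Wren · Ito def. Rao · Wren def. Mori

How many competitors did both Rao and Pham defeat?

Rao beat: Wren, Lowe.
Pham beat: Wren, Xu, Ferri, Rao.
Both beat: Wren — 1.

1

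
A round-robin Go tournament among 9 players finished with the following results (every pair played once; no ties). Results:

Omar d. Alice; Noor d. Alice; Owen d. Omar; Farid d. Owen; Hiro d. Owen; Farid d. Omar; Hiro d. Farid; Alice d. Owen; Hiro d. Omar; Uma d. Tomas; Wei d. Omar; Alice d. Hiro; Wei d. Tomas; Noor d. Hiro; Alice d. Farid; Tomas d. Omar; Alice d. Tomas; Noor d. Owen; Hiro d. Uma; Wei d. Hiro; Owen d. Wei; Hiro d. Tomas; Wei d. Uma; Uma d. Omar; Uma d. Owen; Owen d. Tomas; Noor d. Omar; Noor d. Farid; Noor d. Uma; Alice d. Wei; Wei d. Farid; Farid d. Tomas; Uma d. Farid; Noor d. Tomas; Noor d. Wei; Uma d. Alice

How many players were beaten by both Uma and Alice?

Uma beat: Alice, Tomas, Omar, Farid, Owen.
Alice beat: Hiro, Tomas, Farid, Owen, Wei.
Both beat: Tomas, Farid, Owen — 3.

3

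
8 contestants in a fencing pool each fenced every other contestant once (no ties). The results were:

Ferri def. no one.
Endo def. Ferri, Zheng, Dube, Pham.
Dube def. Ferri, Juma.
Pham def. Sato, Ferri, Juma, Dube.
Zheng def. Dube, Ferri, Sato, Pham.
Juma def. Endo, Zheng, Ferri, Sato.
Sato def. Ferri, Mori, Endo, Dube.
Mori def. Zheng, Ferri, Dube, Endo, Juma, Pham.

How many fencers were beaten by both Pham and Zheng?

3

Pham beat: Sato, Dube, Ferri, Juma.
Zheng beat: Sato, Pham, Dube, Ferri.
Both beat: Sato, Dube, Ferri — 3.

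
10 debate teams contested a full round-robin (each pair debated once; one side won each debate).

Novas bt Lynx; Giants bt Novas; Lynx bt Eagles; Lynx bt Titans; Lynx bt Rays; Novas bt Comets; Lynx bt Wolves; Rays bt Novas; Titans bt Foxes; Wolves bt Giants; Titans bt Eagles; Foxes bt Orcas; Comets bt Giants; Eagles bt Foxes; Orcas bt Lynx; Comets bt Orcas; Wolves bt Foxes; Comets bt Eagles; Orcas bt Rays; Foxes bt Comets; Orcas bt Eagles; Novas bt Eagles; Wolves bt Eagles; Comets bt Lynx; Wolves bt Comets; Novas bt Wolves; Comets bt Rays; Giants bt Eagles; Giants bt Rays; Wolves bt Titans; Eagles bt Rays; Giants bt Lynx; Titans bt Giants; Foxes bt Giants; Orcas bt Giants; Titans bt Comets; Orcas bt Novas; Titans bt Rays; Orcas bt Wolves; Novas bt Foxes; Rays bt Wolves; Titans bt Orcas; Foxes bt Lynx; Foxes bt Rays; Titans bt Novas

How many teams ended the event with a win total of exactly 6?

Win totals: Eagles 2, Giants 4, Rays 2, Titans 7, Comets 5, Wolves 5, Orcas 6, Lynx 4, Foxes 5, Novas 5.
Exactly 6: Orcas — 1 team.

1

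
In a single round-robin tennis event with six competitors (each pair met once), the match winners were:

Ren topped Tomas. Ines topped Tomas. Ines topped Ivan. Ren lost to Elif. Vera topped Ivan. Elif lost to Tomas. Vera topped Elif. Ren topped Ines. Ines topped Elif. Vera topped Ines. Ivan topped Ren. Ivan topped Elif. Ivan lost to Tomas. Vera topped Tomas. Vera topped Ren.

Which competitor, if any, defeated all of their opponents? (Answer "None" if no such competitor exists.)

Vera has 5 wins out of 5 opponents — a perfect record.

Vera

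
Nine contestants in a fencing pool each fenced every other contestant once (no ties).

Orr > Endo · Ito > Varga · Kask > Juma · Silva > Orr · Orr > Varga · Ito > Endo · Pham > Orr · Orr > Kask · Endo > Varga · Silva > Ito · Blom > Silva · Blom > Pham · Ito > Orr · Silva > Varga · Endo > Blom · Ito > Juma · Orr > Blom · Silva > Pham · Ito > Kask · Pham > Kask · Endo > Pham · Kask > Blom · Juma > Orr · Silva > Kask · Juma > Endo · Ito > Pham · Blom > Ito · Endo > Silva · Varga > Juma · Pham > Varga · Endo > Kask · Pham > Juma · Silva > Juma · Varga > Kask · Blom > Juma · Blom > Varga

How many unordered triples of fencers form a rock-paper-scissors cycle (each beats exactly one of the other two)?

19

Win totals: Blom 5, Silva 6, Endo 5, Kask 2, Pham 4, Orr 4, Juma 2, Varga 2, Ito 6.
A fencer with w wins dominates both others in C(w,2) triples; summing gives 10 + 15 + 10 + 1 + 6 + 6 + 1 + 1 + 15 = 65 transitive triples.
Total triples C(9,3) = 84, so cyclic triples = 84 − 65 = 19.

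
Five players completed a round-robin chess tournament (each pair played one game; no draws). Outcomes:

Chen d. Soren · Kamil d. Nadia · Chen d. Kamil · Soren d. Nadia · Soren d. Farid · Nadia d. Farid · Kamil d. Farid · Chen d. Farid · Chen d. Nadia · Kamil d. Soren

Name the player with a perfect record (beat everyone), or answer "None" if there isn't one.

Chen has 4 wins out of 4 opponents — a perfect record.

Chen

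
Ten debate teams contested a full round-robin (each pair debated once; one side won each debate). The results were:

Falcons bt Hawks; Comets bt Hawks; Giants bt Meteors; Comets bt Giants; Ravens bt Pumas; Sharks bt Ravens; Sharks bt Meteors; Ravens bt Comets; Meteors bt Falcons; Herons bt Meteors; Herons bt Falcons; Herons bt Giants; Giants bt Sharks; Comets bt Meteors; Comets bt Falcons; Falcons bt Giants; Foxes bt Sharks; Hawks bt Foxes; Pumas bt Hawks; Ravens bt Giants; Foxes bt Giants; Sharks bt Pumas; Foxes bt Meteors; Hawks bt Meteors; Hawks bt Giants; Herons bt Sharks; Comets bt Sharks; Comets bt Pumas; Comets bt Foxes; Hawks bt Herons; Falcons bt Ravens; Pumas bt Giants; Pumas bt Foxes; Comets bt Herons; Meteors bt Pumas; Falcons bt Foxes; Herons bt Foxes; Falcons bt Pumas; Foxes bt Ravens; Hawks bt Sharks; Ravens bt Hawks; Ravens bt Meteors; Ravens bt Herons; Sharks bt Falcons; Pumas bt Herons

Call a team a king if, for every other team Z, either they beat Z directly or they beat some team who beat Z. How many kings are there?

Hawks cannot reach Comets in two steps.
Herons cannot reach Comets in two steps.
Falcons reaches everyone (king).
Giants cannot reach Hawks, Herons, Foxes, Comets in two steps.
Sharks reaches everyone (king).
Pumas cannot reach Comets in two steps.
Ravens reaches everyone (king).
Meteors cannot reach Sharks, Comets in two steps.
Foxes reaches everyone (king).
Comets reaches everyone (king).
Kings: Falcons, Sharks, Ravens, Foxes, Comets — 5.

5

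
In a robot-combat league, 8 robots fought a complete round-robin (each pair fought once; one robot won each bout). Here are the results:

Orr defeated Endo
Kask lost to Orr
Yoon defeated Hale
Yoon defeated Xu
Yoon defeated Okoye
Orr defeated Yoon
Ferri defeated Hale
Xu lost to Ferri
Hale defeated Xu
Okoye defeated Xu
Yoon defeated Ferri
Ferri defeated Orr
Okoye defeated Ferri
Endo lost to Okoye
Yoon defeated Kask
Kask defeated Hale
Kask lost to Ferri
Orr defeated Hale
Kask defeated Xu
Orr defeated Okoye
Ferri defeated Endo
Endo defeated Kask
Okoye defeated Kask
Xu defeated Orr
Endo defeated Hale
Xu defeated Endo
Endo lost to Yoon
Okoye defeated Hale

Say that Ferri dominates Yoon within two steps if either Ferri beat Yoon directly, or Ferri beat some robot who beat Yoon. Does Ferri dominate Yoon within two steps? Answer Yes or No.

Yes

Ferri did not beat Yoon directly.
Ferri beat Endo, Xu, Hale, Orr, Kask. Of those, Orr beat Yoon.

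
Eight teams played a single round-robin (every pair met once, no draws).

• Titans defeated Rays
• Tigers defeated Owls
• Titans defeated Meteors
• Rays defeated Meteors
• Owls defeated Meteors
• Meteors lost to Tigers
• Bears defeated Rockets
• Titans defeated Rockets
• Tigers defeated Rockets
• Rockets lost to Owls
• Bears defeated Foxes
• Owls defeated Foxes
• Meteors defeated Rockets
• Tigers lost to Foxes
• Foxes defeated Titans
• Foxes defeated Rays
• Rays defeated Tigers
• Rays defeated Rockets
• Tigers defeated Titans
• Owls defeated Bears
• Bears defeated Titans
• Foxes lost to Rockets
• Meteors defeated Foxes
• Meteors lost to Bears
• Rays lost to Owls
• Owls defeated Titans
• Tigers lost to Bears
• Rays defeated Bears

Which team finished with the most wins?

Owls

Win totals: Meteors 2, Rockets 1, Foxes 3, Owls 6, Tigers 4, Titans 3, Bears 5, Rays 4.
Owls leads with 6 wins (next highest: 5).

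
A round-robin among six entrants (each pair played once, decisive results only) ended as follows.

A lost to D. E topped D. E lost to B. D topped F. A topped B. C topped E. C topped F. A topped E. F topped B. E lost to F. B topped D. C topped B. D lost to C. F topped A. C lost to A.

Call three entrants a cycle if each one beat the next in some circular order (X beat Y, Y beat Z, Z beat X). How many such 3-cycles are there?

Win totals: A 3, B 2, C 4, D 2, E 1, F 3.
An entrant with w wins dominates both others in C(w,2) triples; summing gives 3 + 1 + 6 + 1 + 0 + 3 = 14 transitive triples.
Total triples C(6,3) = 20, so cyclic triples = 20 − 14 = 6.

6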